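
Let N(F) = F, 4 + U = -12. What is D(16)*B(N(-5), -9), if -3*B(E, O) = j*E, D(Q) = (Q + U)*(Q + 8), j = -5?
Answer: 0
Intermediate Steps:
U = -16 (U = -4 - 12 = -16)
D(Q) = (-16 + Q)*(8 + Q) (D(Q) = (Q - 16)*(Q + 8) = (-16 + Q)*(8 + Q))
B(E, O) = 5*E/3 (B(E, O) = -(-5)*E/3 = 5*E/3)
D(16)*B(N(-5), -9) = (-128 + 16² - 8*16)*((5/3)*(-5)) = (-128 + 256 - 128)*(-25/3) = 0*(-25/3) = 0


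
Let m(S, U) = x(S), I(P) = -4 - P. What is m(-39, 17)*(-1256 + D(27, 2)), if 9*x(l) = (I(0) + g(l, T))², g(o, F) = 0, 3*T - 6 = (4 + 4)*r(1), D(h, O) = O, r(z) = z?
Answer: -6688/3 ≈ -2229.3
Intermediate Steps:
T = 14/3 (T = 2 + ((4 + 4)*1)/3 = 2 + (8*1)/3 = 2 + (⅓)*8 = 2 + 8/3 = 14/3 ≈ 4.6667)
x(l) = 16/9 (x(l) = ((-4 - 1*0) + 0)²/9 = ((-4 + 0) + 0)²/9 = (-4 + 0)²/9 = (⅑)*(-4)² = (⅑)*16 = 16/9)
m(S, U) = 16/9
m(-39, 17)*(-1256 + D(27, 2)) = 16*(-1256 + 2)/9 = (16/9)*(-1254) = -6688/3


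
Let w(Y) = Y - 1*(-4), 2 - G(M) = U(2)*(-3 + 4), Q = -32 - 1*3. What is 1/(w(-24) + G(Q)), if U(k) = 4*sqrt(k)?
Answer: -9/146 + sqrt(2)/73 ≈ -0.042271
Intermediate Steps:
Q = -35 (Q = -32 - 3 = -35)
G(M) = 2 - 4*sqrt(2) (G(M) = 2 - 4*sqrt(2)*(-3 + 4) = 2 - 4*sqrt(2))
w(Y) = 4 + Y (w(Y) = Y + 4 = 4 + Y)
1/(w(-24) + G(Q)) = 1/((4 - 24) + (2 - 4*sqrt(2))) = 1/(-20 + (2 - 4*sqrt(2))) = 1/(-18 - 4*sqrt(2))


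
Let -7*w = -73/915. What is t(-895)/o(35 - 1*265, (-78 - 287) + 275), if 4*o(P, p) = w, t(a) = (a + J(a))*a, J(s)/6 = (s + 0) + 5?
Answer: 142967926500/73 ≈ 1.9585e+9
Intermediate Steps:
J(s) = 30 + 6*s (J(s) = 6*((s + 0) + 5) = 6*(s + 5) = 6*(5 + s) = 30 + 6*s)
t(a) = a*(30 + 7*a) (t(a) = (a + (30 + 6*a))*a = (30 + 7*a)*a = a*(30 + 7*a))
w = 73/6405 (w = -(-73)/(7*915) = -1/7*(-73/915) = 73/6405 ≈ 0.011397)
o(P, p) = 73/25620 (o(P, p) = (1/4)*(73/6405) = 73/25620)
t(-895)/o(35 - 1*265, (-78 - 287) + 275) = (-895*(30 + 7*(-895)))/(73/25620) = -895*(30 - 6265)*(25620/73) = -895*(-6235)*(25620/73) = 5580325*(25620/73) = 142967926500/73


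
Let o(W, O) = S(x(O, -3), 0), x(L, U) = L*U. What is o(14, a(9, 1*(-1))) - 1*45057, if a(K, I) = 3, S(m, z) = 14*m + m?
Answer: -45192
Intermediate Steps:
S(m, z) = 15*m
o(W, O) = -45*O (o(W, O) = 15*(O*(-3)) = 15*(-3*O) = -45*O)
o(14, a(9, 1*(-1))) - 1*45057 = -45*3 - 1*45057 = -135 - 45057 = -45192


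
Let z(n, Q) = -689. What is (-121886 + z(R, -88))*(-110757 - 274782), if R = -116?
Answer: 47257442925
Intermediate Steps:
(-121886 + z(R, -88))*(-110757 - 274782) = (-121886 - 689)*(-110757 - 274782) = -122575*(-385539) = 47257442925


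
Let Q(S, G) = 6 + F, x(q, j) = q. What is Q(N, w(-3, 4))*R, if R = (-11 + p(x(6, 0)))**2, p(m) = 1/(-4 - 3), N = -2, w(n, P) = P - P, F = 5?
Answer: 66924/49 ≈ 1365.8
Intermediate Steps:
w(n, P) = 0
Q(S, G) = 11 (Q(S, G) = 6 + 5 = 11)
p(m) = -1/7 (p(m) = 1/(-7) = -1/7)
R = 6084/49 (R = (-11 - 1/7)**2 = (-78/7)**2 = 6084/49 ≈ 124.16)
Q(N, w(-3, 4))*R = 11*(6084/49) = 66924/49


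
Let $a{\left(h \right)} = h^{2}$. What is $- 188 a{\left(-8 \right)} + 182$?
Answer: $-11850$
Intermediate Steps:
$- 188 a{\left(-8 \right)} + 182 = - 188 \left(-8\right)^{2} + 182 = \left(-188\right) 64 + 182 = -12032 + 182 = -11850$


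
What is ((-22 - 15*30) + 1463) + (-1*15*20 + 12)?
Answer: 703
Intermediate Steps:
((-22 - 15*30) + 1463) + (-1*15*20 + 12) = ((-22 - 450) + 1463) + (-15*20 + 12) = (-472 + 1463) + (-300 + 12) = 991 - 288 = 703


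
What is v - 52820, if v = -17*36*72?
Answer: -96884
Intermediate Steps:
v = -44064 (v = -612*72 = -44064)
v - 52820 = -44064 - 52820 = -96884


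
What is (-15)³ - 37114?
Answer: -40489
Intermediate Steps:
(-15)³ - 37114 = -3375 - 37114 = -40489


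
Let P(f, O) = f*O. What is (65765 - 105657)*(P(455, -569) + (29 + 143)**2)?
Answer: 9147674412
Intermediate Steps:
P(f, O) = O*f
(65765 - 105657)*(P(455, -569) + (29 + 143)**2) = (65765 - 105657)*(-569*455 + (29 + 143)**2) = -39892*(-258895 + 172**2) = -39892*(-258895 + 29584) = -39892*(-229311) = 9147674412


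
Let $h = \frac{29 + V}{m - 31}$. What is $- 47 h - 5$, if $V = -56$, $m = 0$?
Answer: $- \frac{1424}{31} \approx -45.935$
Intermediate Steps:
$h = \frac{27}{31}$ ($h = \frac{29 - 56}{0 - 31} = - \frac{27}{-31} = \left(-27\right) \left(- \frac{1}{31}\right) = \frac{27}{31} \approx 0.87097$)
$- 47 h - 5 = \left(-47\right) \frac{27}{31} - 5 = - \frac{1269}{31} - 5 = - \frac{1424}{31}$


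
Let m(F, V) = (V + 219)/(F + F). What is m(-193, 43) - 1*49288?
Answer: -9512715/193 ≈ -49289.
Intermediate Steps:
m(F, V) = (219 + V)/(2*F) (m(F, V) = (219 + V)/((2*F)) = (219 + V)*(1/(2*F)) = (219 + V)/(2*F))
m(-193, 43) - 1*49288 = (1/2)*(219 + 43)/(-193) - 1*49288 = (1/2)*(-1/193)*262 - 49288 = -131/193 - 49288 = -9512715/193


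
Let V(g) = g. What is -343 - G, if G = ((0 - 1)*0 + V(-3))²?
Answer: -352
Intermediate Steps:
G = 9 (G = ((0 - 1)*0 - 3)² = (-1*0 - 3)² = (0 - 3)² = (-3)² = 9)
-343 - G = -343 - 1*9 = -343 - 9 = -352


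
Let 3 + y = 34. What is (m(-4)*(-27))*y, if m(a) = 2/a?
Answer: 837/2 ≈ 418.50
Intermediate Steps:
y = 31 (y = -3 + 34 = 31)
(m(-4)*(-27))*y = ((2/(-4))*(-27))*31 = ((2*(-1/4))*(-27))*31 = -1/2*(-27)*31 = (27/2)*31 = 837/2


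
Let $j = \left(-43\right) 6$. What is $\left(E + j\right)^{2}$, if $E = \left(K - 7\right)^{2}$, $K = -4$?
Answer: $18769$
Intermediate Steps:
$j = -258$
$E = 121$ ($E = \left(-4 - 7\right)^{2} = \left(-11\right)^{2} = 121$)
$\left(E + j\right)^{2} = \left(121 - 258\right)^{2} = \left(-137\right)^{2} = 18769$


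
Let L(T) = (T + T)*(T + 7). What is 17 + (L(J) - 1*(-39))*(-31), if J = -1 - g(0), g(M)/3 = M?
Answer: -820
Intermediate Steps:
g(M) = 3*M
J = -1 (J = -1 - 3*0 = -1 - 1*0 = -1 + 0 = -1)
L(T) = 2*T*(7 + T) (L(T) = (2*T)*(7 + T) = 2*T*(7 + T))
17 + (L(J) - 1*(-39))*(-31) = 17 + (2*(-1)*(7 - 1) - 1*(-39))*(-31) = 17 + (2*(-1)*6 + 39)*(-31) = 17 + (-12 + 39)*(-31) = 17 + 27*(-31) = 17 - 837 = -820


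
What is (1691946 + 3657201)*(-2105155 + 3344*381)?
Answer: -4445627929377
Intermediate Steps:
(1691946 + 3657201)*(-2105155 + 3344*381) = 5349147*(-2105155 + 1274064) = 5349147*(-831091) = -4445627929377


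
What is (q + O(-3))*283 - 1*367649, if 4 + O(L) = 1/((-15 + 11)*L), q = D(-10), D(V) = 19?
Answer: -4360565/12 ≈ -3.6338e+5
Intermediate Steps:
q = 19
O(L) = -4 - 1/(4*L) (O(L) = -4 + 1/((-15 + 11)*L) = -4 + 1/((-4)*L) = -4 - 1/(4*L))
(q + O(-3))*283 - 1*367649 = (19 + (-4 - ¼/(-3)))*283 - 1*367649 = (19 + (-4 - ¼*(-⅓)))*283 - 367649 = (19 + (-4 + 1/12))*283 - 367649 = (19 - 47/12)*283 - 367649 = (181/12)*283 - 367649 = 51223/12 - 367649 = -4360565/12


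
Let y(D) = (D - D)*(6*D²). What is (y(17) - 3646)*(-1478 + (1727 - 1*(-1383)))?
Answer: -5950272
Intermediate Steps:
y(D) = 0 (y(D) = 0*(6*D²) = 0)
(y(17) - 3646)*(-1478 + (1727 - 1*(-1383))) = (0 - 3646)*(-1478 + (1727 - 1*(-1383))) = -3646*(-1478 + (1727 + 1383)) = -3646*(-1478 + 3110) = -3646*1632 = -5950272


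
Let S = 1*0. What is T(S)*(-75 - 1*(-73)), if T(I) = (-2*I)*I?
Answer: 0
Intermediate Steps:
S = 0
T(I) = -2*I**2
T(S)*(-75 - 1*(-73)) = (-2*0**2)*(-75 - 1*(-73)) = (-2*0)*(-75 + 73) = 0*(-2) = 0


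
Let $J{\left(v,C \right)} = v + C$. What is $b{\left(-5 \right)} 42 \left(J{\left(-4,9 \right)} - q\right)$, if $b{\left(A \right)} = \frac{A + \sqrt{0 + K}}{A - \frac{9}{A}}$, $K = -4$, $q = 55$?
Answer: $- \frac{13125}{4} + \frac{2625 i}{2} \approx -3281.3 + 1312.5 i$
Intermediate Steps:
$J{\left(v,C \right)} = C + v$
$b{\left(A \right)} = \frac{A + 2 i}{A - \frac{9}{A}}$ ($b{\left(A \right)} = \frac{A + \sqrt{0 - 4}}{A - \frac{9}{A}} = \frac{A + \sqrt{-4}}{A - \frac{9}{A}} = \frac{A + 2 i}{A - \frac{9}{A}}$)
$b{\left(-5 \right)} 42 \left(J{\left(-4,9 \right)} - q\right) = - \frac{5 \left(-5 + 2 i\right)}{-9 + \left(-5\right)^{2}} \cdot 42 \left(\left(9 - 4\right) - 55\right) = - \frac{5 \left(-5 + 2 i\right)}{-9 + 25} \cdot 42 \left(5 - 55\right) = - \frac{5 \left(-5 + 2 i\right)}{16} \cdot 42 \left(-50\right) = \left(-5\right) \frac{1}{16} \left(-5 + 2 i\right) 42 \left(-50\right) = \left(\frac{25}{16} - \frac{5 i}{8}\right) 42 \left(-50\right) = \left(\frac{525}{8} - \frac{105 i}{4}\right) \left(-50\right) = - \frac{13125}{4} + \frac{2625 i}{2}$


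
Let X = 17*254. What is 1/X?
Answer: 1/4318 ≈ 0.00023159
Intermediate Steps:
X = 4318
1/X = 1/4318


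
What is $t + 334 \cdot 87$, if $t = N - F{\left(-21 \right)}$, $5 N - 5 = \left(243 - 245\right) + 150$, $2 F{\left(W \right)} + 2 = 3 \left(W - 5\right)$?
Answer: $\frac{145643}{5} \approx 29129.0$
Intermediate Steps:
$F{\left(W \right)} = - \frac{17}{2} + \frac{3 W}{2}$ ($F{\left(W \right)} = -1 + \frac{3 \left(W - 5\right)}{2} = -1 + \frac{3 \left(-5 + W\right)}{2} = -1 + \frac{-15 + 3 W}{2} = -1 + \left(- \frac{15}{2} + \frac{3 W}{2}\right) = - \frac{17}{2} + \frac{3 W}{2}$)
$N = \frac{153}{5}$ ($N = 1 + \frac{\left(243 - 245\right) + 150}{5} = 1 + \frac{-2 + 150}{5} = 1 + \frac{1}{5} \cdot 148 = 1 + \frac{148}{5} = \frac{153}{5} \approx 30.6$)
$t = \frac{353}{5}$ ($t = \frac{153}{5} - \left(- \frac{17}{2} + \frac{3}{2} \left(-21\right)\right) = \frac{153}{5} - \left(- \frac{17}{2} - \frac{63}{2}\right) = \frac{153}{5} - -40 = \frac{153}{5} + 40 = \frac{353}{5} \approx 70.6$)
$t + 334 \cdot 87 = \frac{353}{5} + 334 \cdot 87 = \frac{353}{5} + 29058 = \frac{145643}{5}$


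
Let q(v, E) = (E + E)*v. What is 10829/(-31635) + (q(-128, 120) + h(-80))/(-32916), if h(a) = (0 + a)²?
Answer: 34409653/86774805 ≈ 0.39654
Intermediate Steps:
q(v, E) = 2*E*v (q(v, E) = (2*E)*v = 2*E*v)
h(a) = a²
10829/(-31635) + (q(-128, 120) + h(-80))/(-32916) = 10829/(-31635) + (2*120*(-128) + (-80)²)/(-32916) = 10829*(-1/31635) + (-30720 + 6400)*(-1/32916) = -10829/31635 - 24320*(-1/32916) = -10829/31635 + 6080/8229 = 34409653/86774805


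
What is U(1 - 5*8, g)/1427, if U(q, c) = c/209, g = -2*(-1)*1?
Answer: 2/298243 ≈ 6.7059e-6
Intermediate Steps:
g = 2 (g = 2*1 = 2)
U(q, c) = c/209 (U(q, c) = c*(1/209) = c/209)
U(1 - 5*8, g)/1427 = ((1/209)*2)/1427 = (2/209)*(1/1427) = 2/298243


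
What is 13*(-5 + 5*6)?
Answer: 325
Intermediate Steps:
13*(-5 + 5*6) = 13*(-5 + 30) = 13*25 = 325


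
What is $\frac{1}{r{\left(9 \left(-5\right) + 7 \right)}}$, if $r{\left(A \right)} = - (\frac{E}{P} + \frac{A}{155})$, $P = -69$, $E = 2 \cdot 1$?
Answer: $\frac{10695}{2932} \approx 3.6477$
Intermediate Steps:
$E = 2$
$r{\left(A \right)} = \frac{2}{69} - \frac{A}{155}$ ($r{\left(A \right)} = - (\frac{2}{-69} + \frac{A}{155}) = - (2 \left(- \frac{1}{69}\right) + A \frac{1}{155}) = - (- \frac{2}{69} + \frac{A}{155}) = \frac{2}{69} - \frac{A}{155}$)
$\frac{1}{r{\left(9 \left(-5\right) + 7 \right)}} = \frac{1}{\frac{2}{69} - \frac{9 \left(-5\right) + 7}{155}} = \frac{1}{\frac{2}{69} - \frac{-45 + 7}{155}} = \frac{1}{\frac{2}{69} - - \frac{38}{155}} = \frac{1}{\frac{2}{69} + \frac{38}{155}} = \frac{1}{\frac{2932}{10695}} = \frac{10695}{2932}$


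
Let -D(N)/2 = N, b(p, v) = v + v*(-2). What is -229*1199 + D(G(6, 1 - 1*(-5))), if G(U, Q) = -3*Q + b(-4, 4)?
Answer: -274527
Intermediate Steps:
b(p, v) = -v (b(p, v) = v - 2*v = -v)
G(U, Q) = -4 - 3*Q (G(U, Q) = -3*Q - 1*4 = -3*Q - 4 = -4 - 3*Q)
D(N) = -2*N
-229*1199 + D(G(6, 1 - 1*(-5))) = -229*1199 - 2*(-4 - 3*(1 - 1*(-5))) = -274571 - 2*(-4 - 3*(1 + 5)) = -274571 - 2*(-4 - 3*6) = -274571 - 2*(-4 - 18) = -274571 - 2*(-22) = -274571 + 44 = -274527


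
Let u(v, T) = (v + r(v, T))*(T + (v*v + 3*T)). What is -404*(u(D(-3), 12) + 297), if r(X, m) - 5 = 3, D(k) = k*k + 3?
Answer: -1671348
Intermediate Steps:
D(k) = 3 + k**2 (D(k) = k**2 + 3 = 3 + k**2)
r(X, m) = 8 (r(X, m) = 5 + 3 = 8)
u(v, T) = (8 + v)*(v**2 + 4*T) (u(v, T) = (v + 8)*(T + (v*v + 3*T)) = (8 + v)*(T + (v**2 + 3*T)) = (8 + v)*(v**2 + 4*T))
-404*(u(D(-3), 12) + 297) = -404*(((3 + (-3)**2)**3 + 8*(3 + (-3)**2)**2 + 32*12 + 4*12*(3 + (-3)**2)) + 297) = -404*(((3 + 9)**3 + 8*(3 + 9)**2 + 384 + 4*12*(3 + 9)) + 297) = -404*((12**3 + 8*12**2 + 384 + 4*12*12) + 297) = -404*((1728 + 8*144 + 384 + 576) + 297) = -404*((1728 + 1152 + 384 + 576) + 297) = -404*(3840 + 297) = -404*4137 = -1671348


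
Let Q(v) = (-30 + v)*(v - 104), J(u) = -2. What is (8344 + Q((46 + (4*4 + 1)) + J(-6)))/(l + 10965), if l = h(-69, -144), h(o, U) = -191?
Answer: 7011/10774 ≈ 0.65073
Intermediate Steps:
l = -191
Q(v) = (-104 + v)*(-30 + v) (Q(v) = (-30 + v)*(-104 + v) = (-104 + v)*(-30 + v))
(8344 + Q((46 + (4*4 + 1)) + J(-6)))/(l + 10965) = (8344 + (3120 + ((46 + (4*4 + 1)) - 2)² - 134*((46 + (4*4 + 1)) - 2)))/(-191 + 10965) = (8344 + (3120 + ((46 + (16 + 1)) - 2)² - 134*((46 + (16 + 1)) - 2)))/10774 = (8344 + (3120 + ((46 + 17) - 2)² - 134*((46 + 17) - 2)))*(1/10774) = (8344 + (3120 + (63 - 2)² - 134*(63 - 2)))*(1/10774) = (8344 + (3120 + 61² - 134*61))*(1/10774) = (8344 + (3120 + 3721 - 8174))*(1/10774) = (8344 - 1333)*(1/10774) = 7011*(1/10774) = 7011/10774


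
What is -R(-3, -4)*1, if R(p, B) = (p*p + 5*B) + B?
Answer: 15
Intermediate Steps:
R(p, B) = p² + 6*B (R(p, B) = (p² + 5*B) + B = p² + 6*B)
-R(-3, -4)*1 = -((-3)² + 6*(-4))*1 = -(9 - 24)*1 = -1*(-15)*1 = 15*1 = 15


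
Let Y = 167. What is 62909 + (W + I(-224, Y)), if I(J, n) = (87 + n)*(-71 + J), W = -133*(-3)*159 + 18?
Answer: 51438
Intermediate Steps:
W = 63459 (W = 399*159 + 18 = 63441 + 18 = 63459)
I(J, n) = (-71 + J)*(87 + n)
62909 + (W + I(-224, Y)) = 62909 + (63459 + (-6177 - 71*167 + 87*(-224) - 224*167)) = 62909 + (63459 + (-6177 - 11857 - 19488 - 37408)) = 62909 + (63459 - 74930) = 62909 - 11471 = 51438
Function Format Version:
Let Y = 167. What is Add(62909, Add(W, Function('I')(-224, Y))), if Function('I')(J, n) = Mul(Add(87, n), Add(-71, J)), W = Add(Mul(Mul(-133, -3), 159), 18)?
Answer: 51438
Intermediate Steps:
W = 63459 (W = Add(Mul(399, 159), 18) = Add(63441, 18) = 63459)
Function('I')(J, n) = Mul(Add(-71, J), Add(87, n))
Add(62909, Add(W, Function('I')(-224, Y))) = Add(62909, Add(63459, Add(-6177, Mul(-71, 167), Mul(87, -224), Mul(-224, 167)))) = Add(62909, Add(63459, Add(-6177, -11857, -19488, -37408))) = Add(62909, Add(63459, -74930)) = Add(62909, -11471) = 51438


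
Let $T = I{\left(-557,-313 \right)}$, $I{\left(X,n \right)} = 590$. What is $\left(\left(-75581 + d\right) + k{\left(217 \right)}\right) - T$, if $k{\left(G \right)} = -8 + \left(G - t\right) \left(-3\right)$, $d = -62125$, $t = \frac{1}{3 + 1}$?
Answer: $- \frac{555817}{4} \approx -1.3895 \cdot 10^{5}$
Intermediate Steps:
$t = \frac{1}{4} \approx 0.25$
$k{\left(G \right)} = - \frac{29}{4} - 3 G$ ($k{\left(G \right)} = -8 + \left(G - \frac{1}{4}\right) \left(-3\right) = -8 + \left(- \frac{1}{4} + G\right) \left(-3\right) = -8 - \left(- \frac{3}{4} + 3 G\right) = - \frac{29}{4} - 3 G$)
$T = 590$
$\left(\left(-75581 + d\right) + k{\left(217 \right)}\right) - T = \left(\left(-75581 - 62125\right) - \frac{2633}{4}\right) - 590 = \left(-137706 - \frac{2633}{4}\right) - 590 = - \frac{553457}{4} - 590 = - \frac{555817}{4}$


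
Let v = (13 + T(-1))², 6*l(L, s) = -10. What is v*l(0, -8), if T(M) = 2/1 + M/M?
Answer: -1280/3 ≈ -426.67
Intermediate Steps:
l(L, s) = -5/3 (l(L, s) = (⅙)*(-10) = -5/3)
T(M) = 3 (T(M) = 2*1 + 1 = 2 + 1 = 3)
v = 256 (v = (13 + 3)² = 16² = 256)
v*l(0, -8) = 256*(-5/3) = -1280/3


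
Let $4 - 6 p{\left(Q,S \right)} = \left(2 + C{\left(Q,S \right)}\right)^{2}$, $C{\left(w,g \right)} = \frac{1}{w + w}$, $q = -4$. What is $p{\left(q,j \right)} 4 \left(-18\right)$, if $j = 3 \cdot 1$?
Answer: $- \frac{93}{16} \approx -5.8125$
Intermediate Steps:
$j = 3$
$C{\left(w,g \right)} = \frac{1}{2 w}$
$p{\left(Q,S \right)} = \frac{2}{3} - \frac{\left(2 + \frac{1}{2 Q}\right)^{2}}{6}$
$p{\left(q,j \right)} 4 \left(-18\right) = \frac{-1 - -32}{24 \cdot 16} \cdot 4 \left(-18\right) = \frac{1}{24} \cdot \frac{1}{16} \left(-1 + 32\right) 4 \left(-18\right) = \frac{1}{24} \cdot \frac{1}{16} \cdot 31 \cdot 4 \left(-18\right) = \frac{31}{384} \cdot 4 \left(-18\right) = \frac{31}{96} \left(-18\right) = - \frac{93}{16}$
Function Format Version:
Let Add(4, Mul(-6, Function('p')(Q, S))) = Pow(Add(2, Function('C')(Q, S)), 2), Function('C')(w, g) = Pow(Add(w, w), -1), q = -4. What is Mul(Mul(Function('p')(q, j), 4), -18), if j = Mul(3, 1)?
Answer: Rational(-93, 16) ≈ -5.8125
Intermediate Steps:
j = 3
Function('C')(w, g) = Mul(Rational(1, 2), Pow(w, -1)) (Function('C')(w, g) = Pow(Mul(2, w), -1) = Mul(Rational(1, 2), Pow(w, -1)))
Function('p')(Q, S) = Add(Rational(2, 3), Mul(Rational(-1, 6), Pow(Add(2, Mul(Rational(1, 2), Pow(Q, -1))), 2)))
Mul(Mul(Function('p')(q, j), 4), -18) = Mul(Mul(Mul(Rational(1, 24), Pow(-4, -2), Add(-1, Mul(-8, -4))), 4), -18) = Mul(Mul(Mul(Rational(1, 24), Rational(1, 16), Add(-1, 32)), 4), -18) = Mul(Mul(Mul(Rational(1, 24), Rational(1, 16), 31), 4), -18) = Mul(Mul(Rational(31, 384), 4), -18) = Mul(Rational(31, 96), -18) = Rational(-93, 16)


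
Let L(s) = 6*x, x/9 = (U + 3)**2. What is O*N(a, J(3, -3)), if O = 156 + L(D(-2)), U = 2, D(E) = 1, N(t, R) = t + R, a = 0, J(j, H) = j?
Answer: 4518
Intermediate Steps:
N(t, R) = R + t
x = 225 (x = 9*(2 + 3)**2 = 9*5**2 = 9*25 = 225)
L(s) = 1350 (L(s) = 6*225 = 1350)
O = 1506 (O = 156 + 1350 = 1506)
O*N(a, J(3, -3)) = 1506*(3 + 0) = 1506*3 = 4518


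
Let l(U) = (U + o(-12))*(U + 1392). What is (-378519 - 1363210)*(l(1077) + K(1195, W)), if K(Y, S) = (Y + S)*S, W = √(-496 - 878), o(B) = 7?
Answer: -4659163393038 - 2081366155*I*√1374 ≈ -4.6592e+12 - 7.7151e+10*I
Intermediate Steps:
l(U) = (7 + U)*(1392 + U) (l(U) = (U + 7)*(U + 1392) = (7 + U)*(1392 + U))
W = I*√1374 (W = √(-1374) = I*√1374 ≈ 37.068*I)
K(Y, S) = S*(S + Y) (K(Y, S) = (S + Y)*S = S*(S + Y))
(-378519 - 1363210)*(l(1077) + K(1195, W)) = (-378519 - 1363210)*((9744 + 1077² + 1399*1077) + (I*√1374)*(I*√1374 + 1195)) = -1741729*((9744 + 1159929 + 1506723) + (I*√1374)*(1195 + I*√1374)) = -1741729*(2676396 + I*√1374*(1195 + I*√1374)) = -4661556528684 - 1741729*I*√1374*(1195 + I*√1374)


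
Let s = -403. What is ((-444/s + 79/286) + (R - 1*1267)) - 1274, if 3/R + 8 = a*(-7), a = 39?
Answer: -6327103807/2491346 ≈ -2539.6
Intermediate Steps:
R = -3/281 (R = 3/(-8 + 39*(-7)) = 3/(-8 - 273) = 3/(-281) = 3*(-1/281) = -3/281 ≈ -0.010676)
((-444/s + 79/286) + (R - 1*1267)) - 1274 = ((-444/(-403) + 79/286) + (-3/281 - 1*1267)) - 1274 = ((-444*(-1/403) + 79*(1/286)) + (-3/281 - 1267)) - 1274 = ((444/403 + 79/286) - 356030/281) - 1274 = (12217/8866 - 356030/281) - 1274 = -3153129003/2491346 - 1274 = -6327103807/2491346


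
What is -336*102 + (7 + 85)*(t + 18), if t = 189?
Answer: -15228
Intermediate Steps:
-336*102 + (7 + 85)*(t + 18) = -336*102 + (7 + 85)*(189 + 18) = -34272 + 92*207 = -34272 + 19044 = -15228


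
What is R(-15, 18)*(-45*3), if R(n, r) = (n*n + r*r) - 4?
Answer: -73575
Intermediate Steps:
R(n, r) = -4 + n² + r² (R(n, r) = (n² + r²) - 4 = -4 + n² + r²)
R(-15, 18)*(-45*3) = (-4 + (-15)² + 18²)*(-45*3) = (-4 + 225 + 324)*(-135) = 545*(-135) = -73575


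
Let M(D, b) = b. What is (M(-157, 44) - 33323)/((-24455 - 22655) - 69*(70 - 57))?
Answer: 33279/48007 ≈ 0.69321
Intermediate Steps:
(M(-157, 44) - 33323)/((-24455 - 22655) - 69*(70 - 57)) = (44 - 33323)/((-24455 - 22655) - 69*(70 - 57)) = -33279/(-47110 - 69*13) = -33279/(-47110 - 897) = -33279/(-48007) = -33279*(-1/48007) = 33279/48007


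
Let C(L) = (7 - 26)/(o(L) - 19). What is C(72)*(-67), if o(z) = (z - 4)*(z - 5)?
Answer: 1273/4537 ≈ 0.28058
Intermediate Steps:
o(z) = (-5 + z)*(-4 + z) (o(z) = (-4 + z)*(-5 + z) = (-5 + z)*(-4 + z))
C(L) = -19/(1 + L² - 9*L) (C(L) = (7 - 26)/((20 + L² - 9*L) - 19) = -19/(1 + L² - 9*L))
C(72)*(-67) = -19/(1 + 72² - 9*72)*(-67) = -19/(1 + 5184 - 648)*(-67) = -19/4537*(-67) = 1273/4537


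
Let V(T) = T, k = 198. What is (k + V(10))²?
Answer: 43264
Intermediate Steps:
(k + V(10))² = (198 + 10)² = 208² = 43264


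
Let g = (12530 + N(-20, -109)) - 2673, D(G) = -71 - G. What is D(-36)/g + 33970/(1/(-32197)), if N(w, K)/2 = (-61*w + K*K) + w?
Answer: -39395136149745/36019 ≈ -1.0937e+9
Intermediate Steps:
N(w, K) = -120*w + 2*K**2 (N(w, K) = 2*((-61*w + K*K) + w) = 2*((-61*w + K**2) + w) = 2*((K**2 - 61*w) + w) = 2*(K**2 - 60*w) = -120*w + 2*K**2)
g = 36019 (g = (12530 + (-120*(-20) + 2*(-109)**2)) - 2673 = (12530 + (2400 + 2*11881)) - 2673 = (12530 + (2400 + 23762)) - 2673 = (12530 + 26162) - 2673 = 38692 - 2673 = 36019)
D(-36)/g + 33970/(1/(-32197)) = (-71 - 1*(-36))/36019 + 33970/(1/(-32197)) = (-71 + 36)*(1/36019) + 33970/(-1/32197) = -35*1/36019 + 33970*(-32197) = -35/36019 - 1093732090 = -39395136149745/36019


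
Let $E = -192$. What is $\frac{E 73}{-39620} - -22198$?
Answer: $\frac{219874694}{9905} \approx 22198.0$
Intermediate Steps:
$\frac{E 73}{-39620} - -22198 = \frac{\left(-192\right) 73}{-39620} - -22198 = \left(-14016\right) \left(- \frac{1}{39620}\right) + 22198 = \frac{3504}{9905} + 22198 = \frac{219874694}{9905}$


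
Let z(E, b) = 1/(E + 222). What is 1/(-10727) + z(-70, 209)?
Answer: 10575/1630504 ≈ 0.0064857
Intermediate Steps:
z(E, b) = 1/(222 + E)
1/(-10727) + z(-70, 209) = 1/(-10727) + 1/(222 - 70) = -1/10727 + 1/152 = 10575/1630504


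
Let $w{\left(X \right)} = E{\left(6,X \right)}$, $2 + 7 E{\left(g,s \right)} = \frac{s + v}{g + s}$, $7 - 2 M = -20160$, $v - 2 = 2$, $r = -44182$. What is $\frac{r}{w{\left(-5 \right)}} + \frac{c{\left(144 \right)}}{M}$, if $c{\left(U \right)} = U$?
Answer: $\frac{6237129622}{60501} \approx 1.0309 \cdot 10^{5}$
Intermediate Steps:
$v = 4$ ($v = 2 + 2 = 4$)
$M = \frac{20167}{2}$ ($M = \frac{7}{2} - -10080 = \frac{7}{2} + 10080 = \frac{20167}{2} \approx 10084.0$)
$E{\left(g,s \right)} = - \frac{2}{7} + \frac{4 + s}{7 \left(g + s\right)}$ ($E{\left(g,s \right)} = - \frac{2}{7} + \frac{\left(s + 4\right) \frac{1}{g + s}}{7} = - \frac{2}{7} + \frac{\left(4 + s\right) \frac{1}{g + s}}{7} = - \frac{2}{7} + \frac{\frac{1}{g + s} \left(4 + s\right)}{7} = - \frac{2}{7} + \frac{4 + s}{7 \left(g + s\right)}$)
$w{\left(X \right)} = \frac{-8 - X}{7 \left(6 + X\right)}$ ($w{\left(X \right)} = \frac{4 - X - 12}{7 \left(6 + X\right)} = \frac{-8 - X}{7 \left(6 + X\right)}$)
$\frac{r}{w{\left(-5 \right)}} + \frac{c{\left(144 \right)}}{M} = - \frac{44182}{\frac{1}{7} \frac{1}{6 - 5} \left(-8 - -5\right)} + \frac{144}{\frac{20167}{2}} = - \frac{44182}{\frac{1}{7} \cdot 1^{-1} \left(-8 + 5\right)} + 144 \cdot \frac{2}{20167} = - \frac{44182}{\frac{1}{7} \cdot 1 \left(-3\right)} + \frac{288}{20167} = - \frac{44182}{- \frac{3}{7}} + \frac{288}{20167} = \left(-44182\right) \left(- \frac{7}{3}\right) + \frac{288}{20167} = \frac{309274}{3} + \frac{288}{20167} = \frac{6237129622}{60501}$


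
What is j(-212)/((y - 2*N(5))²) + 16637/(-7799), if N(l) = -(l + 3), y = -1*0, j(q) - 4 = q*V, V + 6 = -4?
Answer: 3076501/499136 ≈ 6.1637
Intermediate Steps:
V = -10 (V = -6 - 4 = -10)
j(q) = 4 - 10*q (j(q) = 4 + q*(-10) = 4 - 10*q)
y = 0
N(l) = -3 - l (N(l) = -(3 + l) = -3 - l)
j(-212)/((y - 2*N(5))²) + 16637/(-7799) = (4 - 10*(-212))/((0 - 2*(-3 - 1*5))²) + 16637/(-7799) = (4 + 2120)/((0 - 2*(-3 - 5))²) + 16637*(-1/7799) = 2124/((0 - 2*(-8))²) - 16637/7799 = 2124/((0 + 16)²) - 16637/7799 = 2124/(16²) - 16637/7799 = 2124/256 - 16637/7799 = 2124*(1/256) - 16637/7799 = 531/64 - 16637/7799 = 3076501/499136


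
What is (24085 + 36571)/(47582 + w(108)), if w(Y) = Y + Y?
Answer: 30328/23899 ≈ 1.2690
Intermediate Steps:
w(Y) = 2*Y
(24085 + 36571)/(47582 + w(108)) = (24085 + 36571)/(47582 + 2*108) = 60656/(47582 + 216) = 60656/47798 = 60656*(1/47798) = 30328/23899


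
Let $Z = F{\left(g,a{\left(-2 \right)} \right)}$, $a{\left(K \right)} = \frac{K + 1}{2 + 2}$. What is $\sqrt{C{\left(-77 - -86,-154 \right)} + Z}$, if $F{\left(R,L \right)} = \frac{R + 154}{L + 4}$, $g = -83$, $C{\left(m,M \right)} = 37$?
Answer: $\frac{\sqrt{12585}}{15} \approx 7.4789$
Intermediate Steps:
$a{\left(K \right)} = \frac{1}{4} + \frac{K}{4}$ ($a{\left(K \right)} = \frac{1 + K}{4} = \left(1 + K\right) \frac{1}{4} = \frac{1}{4} + \frac{K}{4}$)
$F{\left(R,L \right)} = \frac{154 + R}{4 + L}$
$Z = \frac{284}{15}$ ($Z = \frac{154 - 83}{4 + \left(\frac{1}{4} + \frac{1}{4} \left(-2\right)\right)} = \frac{1}{4 + \left(\frac{1}{4} - \frac{1}{2}\right)} 71 = \frac{1}{4 - \frac{1}{4}} \cdot 71 = \frac{1}{\frac{15}{4}} \cdot 71 = \frac{4}{15} \cdot 71 = \frac{284}{15} \approx 18.933$)
$\sqrt{C{\left(-77 - -86,-154 \right)} + Z} = \sqrt{37 + \frac{284}{15}} = \sqrt{\frac{839}{15}} = \frac{\sqrt{12585}}{15}$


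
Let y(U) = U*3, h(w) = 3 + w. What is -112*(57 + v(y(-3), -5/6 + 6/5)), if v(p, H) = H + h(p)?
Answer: -86296/15 ≈ -5753.1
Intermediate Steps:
y(U) = 3*U
v(p, H) = 3 + H + p (v(p, H) = H + (3 + p) = 3 + H + p)
-112*(57 + v(y(-3), -5/6 + 6/5)) = -112*(57 + (3 + (-5/6 + 6/5) + 3*(-3))) = -112*(57 + (3 + (-5*⅙ + 6*(⅕)) - 9)) = -112*(57 + (3 + (-⅚ + 6/5) - 9)) = -112*(57 + (3 + 11/30 - 9)) = -112*(57 - 169/30) = -112*1541/30 = -1*86296/15 = -86296/15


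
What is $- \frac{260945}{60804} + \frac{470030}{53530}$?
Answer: $\frac{1461131827}{325483812} \approx 4.4891$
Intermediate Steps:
$- \frac{260945}{60804} + \frac{470030}{53530} = \left(-260945\right) \frac{1}{60804} + 470030 \cdot \frac{1}{53530} = - \frac{260945}{60804} + \frac{47003}{5353} = \frac{1461131827}{325483812}$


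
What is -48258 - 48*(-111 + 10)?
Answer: -43410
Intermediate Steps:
-48258 - 48*(-111 + 10) = -48258 - 48*(-101) = -48258 + 4848 = -43410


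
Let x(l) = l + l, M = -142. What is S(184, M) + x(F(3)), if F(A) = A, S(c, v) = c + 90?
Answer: 280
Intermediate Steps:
S(c, v) = 90 + c
x(l) = 2*l
S(184, M) + x(F(3)) = (90 + 184) + 2*3 = 274 + 6 = 280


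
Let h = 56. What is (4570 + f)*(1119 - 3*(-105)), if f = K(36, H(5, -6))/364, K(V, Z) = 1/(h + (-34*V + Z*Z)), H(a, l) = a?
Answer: 454424475721/69342 ≈ 6.5534e+6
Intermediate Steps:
K(V, Z) = 1/(56 + Z**2 - 34*V) (K(V, Z) = 1/(56 + (-34*V + Z*Z)) = 1/(56 + (-34*V + Z**2)) = 1/(56 + (Z**2 - 34*V)) = 1/(56 + Z**2 - 34*V))
f = -1/416052 (f = 1/((56 + 5**2 - 34*36)*364) = (1/364)/(56 + 25 - 1224) = (1/364)/(-1143) = -1/1143*1/364 = -1/416052 ≈ -2.4035e-6)
(4570 + f)*(1119 - 3*(-105)) = (4570 - 1/416052)*(1119 - 3*(-105)) = 1901357639*(1119 + 315)/416052 = (1901357639/416052)*1434 = 454424475721/69342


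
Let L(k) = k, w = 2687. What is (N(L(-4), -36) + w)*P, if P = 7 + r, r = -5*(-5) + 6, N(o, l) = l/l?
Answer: 102144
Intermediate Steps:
N(o, l) = 1
r = 31 (r = 25 + 6 = 31)
P = 38 (P = 7 + 31 = 38)
(N(L(-4), -36) + w)*P = (1 + 2687)*38 = 2688*38 = 102144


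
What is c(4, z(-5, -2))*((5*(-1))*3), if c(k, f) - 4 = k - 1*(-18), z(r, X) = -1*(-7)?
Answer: -390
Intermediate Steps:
z(r, X) = 7
c(k, f) = 22 + k (c(k, f) = 4 + (k - 1*(-18)) = 4 + (k + 18) = 4 + (18 + k) = 22 + k)
c(4, z(-5, -2))*((5*(-1))*3) = (22 + 4)*((5*(-1))*3) = 26*(-5*3) = 26*(-15) = -390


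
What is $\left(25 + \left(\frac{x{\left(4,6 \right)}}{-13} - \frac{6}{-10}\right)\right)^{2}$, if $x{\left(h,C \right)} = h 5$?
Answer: $\frac{2446096}{4225} \approx 578.96$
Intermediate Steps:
$x{\left(h,C \right)} = 5 h$
$\left(25 + \left(\frac{x{\left(4,6 \right)}}{-13} - \frac{6}{-10}\right)\right)^{2} = \left(25 + \left(\frac{5 \cdot 4}{-13} - \frac{6}{-10}\right)\right)^{2} = \left(25 + \left(20 \left(- \frac{1}{13}\right) - - \frac{3}{5}\right)\right)^{2} = \left(25 + \left(- \frac{20}{13} + \frac{3}{5}\right)\right)^{2} = \left(25 - \frac{61}{65}\right)^{2} = \left(\frac{1564}{65}\right)^{2} = \frac{2446096}{4225}$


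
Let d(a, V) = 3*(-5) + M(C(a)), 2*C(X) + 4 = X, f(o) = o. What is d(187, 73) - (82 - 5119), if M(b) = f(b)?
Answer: 10227/2 ≈ 5113.5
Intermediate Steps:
C(X) = -2 + X/2
M(b) = b
d(a, V) = -17 + a/2 (d(a, V) = 3*(-5) + (-2 + a/2) = -15 + (-2 + a/2) = -17 + a/2)
d(187, 73) - (82 - 5119) = (-17 + (1/2)*187) - (82 - 5119) = (-17 + 187/2) - 1*(-5037) = 153/2 + 5037 = 10227/2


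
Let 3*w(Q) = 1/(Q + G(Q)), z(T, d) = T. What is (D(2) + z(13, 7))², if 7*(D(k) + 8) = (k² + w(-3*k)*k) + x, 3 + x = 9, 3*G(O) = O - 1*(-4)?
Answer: 201601/4900 ≈ 41.143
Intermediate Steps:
G(O) = 4/3 + O/3 (G(O) = (O - 1*(-4))/3 = (O + 4)/3 = (4 + O)/3 = 4/3 + O/3)
x = 6 (x = -3 + 9 = 6)
w(Q) = 1/(3*(4/3 + 4*Q/3)) (w(Q) = 1/(3*(Q + (4/3 + Q/3))) = 1/(3*(4/3 + 4*Q/3)))
D(k) = -50/7 + k²/7 + k/(28*(1 - 3*k)) (D(k) = -8 + ((k² + (1/(4*(1 - 3*k)))*k) + 6)/7 = -8 + ((k² + k/(4*(1 - 3*k))) + 6)/7 = -8 + (6 + k² + k/(4*(1 - 3*k)))/7 = -8 + (6/7 + k²/7 + k/(28*(1 - 3*k))) = -50/7 + k²/7 + k/(28*(1 - 3*k)))
(D(2) + z(13, 7))² = ((-1*2 + 4*(-1 + 3*2)*(-50 + 2²))/(28*(-1 + 3*2)) + 13)² = ((-2 + 4*(-1 + 6)*(-50 + 4))/(28*(-1 + 6)) + 13)² = ((1/28)*(-2 + 4*5*(-46))/5 + 13)² = ((1/28)*(⅕)*(-2 - 920) + 13)² = ((1/28)*(⅕)*(-922) + 13)² = (-461/70 + 13)² = (449/70)² = 201601/4900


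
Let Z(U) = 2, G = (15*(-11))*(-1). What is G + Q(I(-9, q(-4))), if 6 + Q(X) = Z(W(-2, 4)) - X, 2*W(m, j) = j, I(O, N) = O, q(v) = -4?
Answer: 170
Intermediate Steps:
G = 165 (G = -165*(-1) = 165)
W(m, j) = j/2
Q(X) = -4 - X (Q(X) = -6 + (2 - X) = -4 - X)
G + Q(I(-9, q(-4))) = 165 + (-4 - 1*(-9)) = 165 + (-4 + 9) = 165 + 5 = 170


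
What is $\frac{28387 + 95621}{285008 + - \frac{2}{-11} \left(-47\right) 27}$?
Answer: $\frac{682044}{1566275} \approx 0.43546$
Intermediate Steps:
$\frac{28387 + 95621}{285008 + - \frac{2}{-11} \left(-47\right) 27} = \frac{124008}{285008 + \left(-2\right) \left(- \frac{1}{11}\right) \left(-47\right) 27} = \frac{124008}{285008 + \frac{2}{11} \left(-47\right) 27} = \frac{124008}{285008 - \frac{2538}{11}} = \frac{124008}{\frac{3132550}{11}} = 124008 \cdot \frac{11}{3132550} = \frac{682044}{1566275}$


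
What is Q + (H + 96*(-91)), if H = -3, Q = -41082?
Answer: -49821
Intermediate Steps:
Q + (H + 96*(-91)) = -41082 + (-3 + 96*(-91)) = -41082 + (-3 - 8736) = -41082 - 8739 = -49821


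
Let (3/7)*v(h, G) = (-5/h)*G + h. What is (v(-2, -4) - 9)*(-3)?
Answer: 111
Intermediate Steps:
v(h, G) = 7*h/3 - 35*G/(3*h) (v(h, G) = 7*((-5/h)*G + h)/3 = 7*(-5*G/h + h)/3 = 7*(h - 5*G/h)/3 = 7*h/3 - 35*G/(3*h))
(v(-2, -4) - 9)*(-3) = ((7/3)*((-2)² - 5*(-4))/(-2) - 9)*(-3) = ((7/3)*(-½)*(4 + 20) - 9)*(-3) = ((7/3)*(-½)*24 - 9)*(-3) = (-28 - 9)*(-3) = -37*(-3) = 111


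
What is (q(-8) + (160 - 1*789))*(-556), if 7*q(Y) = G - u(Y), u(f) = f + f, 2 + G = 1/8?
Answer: 4880429/14 ≈ 3.4860e+5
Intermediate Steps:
G = -15/8 (G = -2 + 1/8 = -2 + ⅛ = -15/8 ≈ -1.8750)
u(f) = 2*f
q(Y) = -15/56 - 2*Y/7 (q(Y) = (-15/8 - 2*Y)/7 = -15/56 - 2*Y/7)
(q(-8) + (160 - 1*789))*(-556) = ((-15/56 - 2/7*(-8)) + (160 - 1*789))*(-556) = ((-15/56 + 16/7) + (160 - 789))*(-556) = (113/56 - 629)*(-556) = -35111/56*(-556) = 4880429/14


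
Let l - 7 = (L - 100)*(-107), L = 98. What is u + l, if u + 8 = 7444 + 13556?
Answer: 21213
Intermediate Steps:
u = 20992 (u = -8 + (7444 + 13556) = -8 + 21000 = 20992)
l = 221 (l = 7 + (98 - 100)*(-107) = 7 - 2*(-107) = 7 + 214 = 221)
u + l = 20992 + 221 = 21213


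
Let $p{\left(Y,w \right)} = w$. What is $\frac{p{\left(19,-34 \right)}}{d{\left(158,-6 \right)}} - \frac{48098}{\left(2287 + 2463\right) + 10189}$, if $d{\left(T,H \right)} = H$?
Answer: $\frac{109669}{44817} \approx 2.447$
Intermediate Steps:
$\frac{p{\left(19,-34 \right)}}{d{\left(158,-6 \right)}} - \frac{48098}{\left(2287 + 2463\right) + 10189} = - \frac{34}{-6} - \frac{48098}{\left(2287 + 2463\right) + 10189} = \left(-34\right) \left(- \frac{1}{6}\right) - \frac{48098}{4750 + 10189} = \frac{17}{3} - \frac{48098}{14939} = \frac{109669}{44817}$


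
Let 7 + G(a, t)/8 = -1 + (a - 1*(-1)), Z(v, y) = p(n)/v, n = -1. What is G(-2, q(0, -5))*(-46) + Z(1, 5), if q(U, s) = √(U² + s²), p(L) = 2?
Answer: 3314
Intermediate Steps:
Z(v, y) = 2/v
G(a, t) = -56 + 8*a (G(a, t) = -56 + 8*(-1 + (a - 1*(-1))) = -56 + 8*(-1 + (a + 1)) = -56 + 8*(-1 + (1 + a)) = -56 + 8*a)
G(-2, q(0, -5))*(-46) + Z(1, 5) = (-56 + 8*(-2))*(-46) + 2/1 = (-56 - 16)*(-46) + 2*1 = -72*(-46) + 2 = 3312 + 2 = 3314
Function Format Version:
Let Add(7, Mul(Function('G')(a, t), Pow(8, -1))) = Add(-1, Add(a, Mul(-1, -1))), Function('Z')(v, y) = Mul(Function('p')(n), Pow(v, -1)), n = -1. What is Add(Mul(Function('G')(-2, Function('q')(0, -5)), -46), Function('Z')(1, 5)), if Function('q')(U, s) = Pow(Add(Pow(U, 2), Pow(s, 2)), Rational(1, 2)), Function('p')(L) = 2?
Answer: 3314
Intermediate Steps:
Function('Z')(v, y) = Mul(2, Pow(v, -1))
Function('G')(a, t) = Add(-56, Mul(8, a)) (Function('G')(a, t) = Add(-56, Mul(8, Add(-1, Add(a, Mul(-1, -1))))) = Add(-56, Mul(8, Add(-1, Add(a, 1)))) = Add(-56, Mul(8, Add(-1, Add(1, a)))) = Add(-56, Mul(8, a)))
Add(Mul(Function('G')(-2, Function('q')(0, -5)), -46), Function('Z')(1, 5)) = Add(Mul(Add(-56, Mul(8, -2)), -46), Mul(2, Pow(1, -1))) = Add(Mul(Add(-56, -16), -46), Mul(2, 1)) = Add(Mul(-72, -46), 2) = Add(3312, 2) = 3314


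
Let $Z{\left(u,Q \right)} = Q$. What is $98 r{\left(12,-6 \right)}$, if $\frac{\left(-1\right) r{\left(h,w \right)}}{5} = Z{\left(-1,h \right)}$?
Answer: $-5880$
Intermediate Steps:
$r{\left(h,w \right)} = - 5 h$
$98 r{\left(12,-6 \right)} = 98 \left(\left(-5\right) 12\right) = 98 \left(-60\right) = -5880$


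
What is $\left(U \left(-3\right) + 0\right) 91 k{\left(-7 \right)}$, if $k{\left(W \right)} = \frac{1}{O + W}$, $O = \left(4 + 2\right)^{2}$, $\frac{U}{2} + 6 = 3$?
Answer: $\frac{1638}{29} \approx 56.483$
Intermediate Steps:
$U = -6$ ($U = -12 + 2 \cdot 3 = -12 + 6 = -6$)
$O = 36$ ($O = 6^{2} = 36$)
$k{\left(W \right)} = \frac{1}{36 + W}$
$\left(U \left(-3\right) + 0\right) 91 k{\left(-7 \right)} = \frac{\left(\left(-6\right) \left(-3\right) + 0\right) 91}{36 - 7} = \frac{\left(18 + 0\right) 91}{29} = 18 \cdot 91 \cdot \frac{1}{29} = 1638 \cdot \frac{1}{29} = \frac{1638}{29}$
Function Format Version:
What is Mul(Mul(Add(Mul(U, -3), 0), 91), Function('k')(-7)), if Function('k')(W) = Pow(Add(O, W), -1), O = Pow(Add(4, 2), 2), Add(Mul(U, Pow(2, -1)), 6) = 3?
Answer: Rational(1638, 29) ≈ 56.483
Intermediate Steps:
U = -6 (U = Add(-12, Mul(2, 3)) = Add(-12, 6) = -6)
O = 36 (O = Pow(6, 2) = 36)
Function('k')(W) = Pow(Add(36, W), -1)
Mul(Mul(Add(Mul(U, -3), 0), 91), Function('k')(-7)) = Mul(Mul(Add(Mul(-6, -3), 0), 91), Pow(Add(36, -7), -1)) = Mul(Mul(Add(18, 0), 91), Pow(29, -1)) = Mul(Mul(18, 91), Rational(1, 29)) = Mul(1638, Rational(1, 29)) = Rational(1638, 29)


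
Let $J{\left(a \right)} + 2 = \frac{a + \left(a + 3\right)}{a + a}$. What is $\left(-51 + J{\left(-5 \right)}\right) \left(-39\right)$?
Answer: $\frac{20397}{10} \approx 2039.7$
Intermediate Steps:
$J{\left(a \right)} = -2 + \frac{3 + 2 a}{2 a}$ ($J{\left(a \right)} = -2 + \frac{a + \left(a + 3\right)}{a + a} = -2 + \frac{a + \left(3 + a\right)}{2 a} = -2 + \left(3 + 2 a\right) \frac{1}{2 a} = -2 + \frac{3 + 2 a}{2 a}$)
$\left(-51 + J{\left(-5 \right)}\right) \left(-39\right) = \left(-51 + \frac{\frac{3}{2} - -5}{-5}\right) \left(-39\right) = \left(-51 - \frac{\frac{3}{2} + 5}{5}\right) \left(-39\right) = \left(-51 - \frac{13}{10}\right) \left(-39\right) = \left(- \frac{523}{10}\right) \left(-39\right) = \frac{20397}{10}$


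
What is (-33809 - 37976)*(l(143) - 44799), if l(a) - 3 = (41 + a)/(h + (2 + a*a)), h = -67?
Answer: 167215371025/52 ≈ 3.2157e+9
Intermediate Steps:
l(a) = 3 + (41 + a)/(-65 + a²) (l(a) = 3 + (41 + a)/(-67 + (2 + a*a)) = 3 + (41 + a)/(-67 + (2 + a²)) = 3 + (41 + a)/(-65 + a²))
(-33809 - 37976)*(l(143) - 44799) = (-33809 - 37976)*((-154 + 143 + 3*143²)/(-65 + 143²) - 44799) = -71785*((-154 + 143 + 3*20449)/(-65 + 20449) - 44799) = -71785*((-154 + 143 + 61347)/20384 - 44799) = -71785*((1/20384)*61336 - 44799) = -71785*(7667/2548 - 44799) = -71785*(-114140185/2548) = 167215371025/52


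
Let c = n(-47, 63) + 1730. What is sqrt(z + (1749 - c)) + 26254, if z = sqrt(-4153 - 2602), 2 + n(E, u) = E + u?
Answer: 26254 + sqrt(5 + I*sqrt(6755)) ≈ 26261.0 + 6.2186*I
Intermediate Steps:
n(E, u) = -2 + E + u (n(E, u) = -2 + (E + u) = -2 + E + u)
c = 1744 (c = (-2 - 47 + 63) + 1730 = 14 + 1730 = 1744)
z = I*sqrt(6755) (z = sqrt(-6755) = I*sqrt(6755) ≈ 82.189*I)
sqrt(z + (1749 - c)) + 26254 = sqrt(I*sqrt(6755) + (1749 - 1*1744)) + 26254 = sqrt(I*sqrt(6755) + (1749 - 1744)) + 26254 = sqrt(I*sqrt(6755) + 5) + 26254 = sqrt(5 + I*sqrt(6755)) + 26254 = 26254 + sqrt(5 + I*sqrt(6755))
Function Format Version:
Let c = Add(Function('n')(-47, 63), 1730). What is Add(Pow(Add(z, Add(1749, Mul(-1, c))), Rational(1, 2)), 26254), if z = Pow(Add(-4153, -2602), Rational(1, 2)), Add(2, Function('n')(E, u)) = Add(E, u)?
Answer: Add(26254, Pow(Add(5, Mul(I, Pow(6755, Rational(1, 2)))), Rational(1, 2))) ≈ Add(26261., Mul(6.2186, I))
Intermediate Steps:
Function('n')(E, u) = Add(-2, E, u) (Function('n')(E, u) = Add(-2, Add(E, u)) = Add(-2, E, u))
c = 1744 (c = Add(Add(-2, -47, 63), 1730) = Add(14, 1730) = 1744)
z = Mul(I, Pow(6755, Rational(1, 2))) (z = Pow(-6755, Rational(1, 2)) = Mul(I, Pow(6755, Rational(1, 2))) ≈ Mul(82.189, I))
Add(Pow(Add(z, Add(1749, Mul(-1, c))), Rational(1, 2)), 26254) = Add(Pow(Add(Mul(I, Pow(6755, Rational(1, 2))), Add(1749, Mul(-1, 1744))), Rational(1, 2)), 26254) = Add(Pow(Add(Mul(I, Pow(6755, Rational(1, 2))), Add(1749, -1744)), Rational(1, 2)), 26254) = Add(Pow(Add(Mul(I, Pow(6755, Rational(1, 2))), 5), Rational(1, 2)), 26254) = Add(Pow(Add(5, Mul(I, Pow(6755, Rational(1, 2)))), Rational(1, 2)), 26254) = Add(26254, Pow(Add(5, Mul(I, Pow(6755, Rational(1, 2)))), Rational(1, 2)))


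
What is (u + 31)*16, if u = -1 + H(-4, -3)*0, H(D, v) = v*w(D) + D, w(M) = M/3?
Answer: 480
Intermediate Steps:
w(M) = M/3 (w(M) = M*(1/3) = M/3)
H(D, v) = D + D*v/3 (H(D, v) = v*(D/3) + D = D*v/3 + D = D + D*v/3)
u = -1 (u = -1 + ((1/3)*(-4)*(3 - 3))*0 = -1 + ((1/3)*(-4)*0)*0 = -1 + 0*0 = -1 + 0 = -1)
(u + 31)*16 = (-1 + 31)*16 = 30*16 = 480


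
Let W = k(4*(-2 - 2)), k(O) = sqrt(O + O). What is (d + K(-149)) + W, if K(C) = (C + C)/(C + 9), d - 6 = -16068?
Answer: -1124191/70 + 4*I*sqrt(2) ≈ -16060.0 + 5.6569*I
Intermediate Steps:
d = -16062 (d = 6 - 16068 = -16062)
k(O) = sqrt(2)*sqrt(O) (k(O) = sqrt(2*O) = sqrt(2)*sqrt(O))
W = 4*I*sqrt(2) (W = sqrt(2)*sqrt(4*(-2 - 2)) = sqrt(2)*sqrt(4*(-4)) = sqrt(2)*sqrt(-16) = sqrt(2)*(4*I) = 4*I*sqrt(2) ≈ 5.6569*I)
K(C) = 2*C/(9 + C) (K(C) = (2*C)/(9 + C) = 2*C/(9 + C))
(d + K(-149)) + W = (-16062 + 2*(-149)/(9 - 149)) + 4*I*sqrt(2) = (-16062 + 2*(-149)/(-140)) + 4*I*sqrt(2) = (-16062 + 2*(-149)*(-1/140)) + 4*I*sqrt(2) = (-16062 + 149/70) + 4*I*sqrt(2) = -1124191/70 + 4*I*sqrt(2)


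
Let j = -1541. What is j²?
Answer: 2374681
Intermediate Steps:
j² = (-1541)² = 2374681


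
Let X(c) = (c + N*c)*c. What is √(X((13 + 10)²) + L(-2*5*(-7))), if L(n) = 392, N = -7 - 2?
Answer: 24*I*√3886 ≈ 1496.1*I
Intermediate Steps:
N = -9
X(c) = -8*c² (X(c) = (c - 9*c)*c = (-8*c)*c = -8*c²)
√(X((13 + 10)²) + L(-2*5*(-7))) = √(-8*(13 + 10)⁴ + 392) = √(-8*(23²)² + 392) = √(-8*529² + 392) = √(-8*279841 + 392) = √(-2238728 + 392) = √(-2238336) = 24*I*√3886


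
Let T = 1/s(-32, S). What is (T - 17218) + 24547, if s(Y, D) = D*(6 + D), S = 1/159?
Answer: 7024476/955 ≈ 7355.5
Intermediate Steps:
S = 1/159 ≈ 0.0062893
T = 25281/955 (T = 1/((6 + 1/159)/159) = 1/((1/159)*(955/159)) = 1/(955/25281) = 25281/955 ≈ 26.472)
(T - 17218) + 24547 = (25281/955 - 17218) + 24547 = -16417909/955 + 24547 = 7024476/955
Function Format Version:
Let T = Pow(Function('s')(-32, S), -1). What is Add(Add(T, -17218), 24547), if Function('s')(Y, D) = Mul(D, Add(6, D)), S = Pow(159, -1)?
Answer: Rational(7024476, 955) ≈ 7355.5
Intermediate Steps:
S = Rational(1, 159) ≈ 0.0062893
T = Rational(25281, 955) (T = Pow(Mul(Rational(1, 159), Add(6, Rational(1, 159))), -1) = Pow(Mul(Rational(1, 159), Rational(955, 159)), -1) = Pow(Rational(955, 25281), -1) = Rational(25281, 955) ≈ 26.472)
Add(Add(T, -17218), 24547) = Add(Add(Rational(25281, 955), -17218), 24547) = Add(Rational(-16417909, 955), 24547) = Rational(7024476, 955)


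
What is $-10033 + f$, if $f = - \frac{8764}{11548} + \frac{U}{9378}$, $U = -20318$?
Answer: $- \frac{135857758351}{13537143} \approx -10036.0$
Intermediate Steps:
$f = - \frac{39602632}{13537143}$ ($f = - \frac{8764}{11548} - \frac{20318}{9378} = \left(-8764\right) \frac{1}{11548} - \frac{10159}{4689} = - \frac{2191}{2887} - \frac{10159}{4689} = - \frac{39602632}{13537143} \approx -2.9255$)
$-10033 + f = -10033 - \frac{39602632}{13537143} = - \frac{135857758351}{13537143}$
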